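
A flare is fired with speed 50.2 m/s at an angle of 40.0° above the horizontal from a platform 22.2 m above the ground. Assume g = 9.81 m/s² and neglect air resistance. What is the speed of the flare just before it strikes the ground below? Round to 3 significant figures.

v_x = 50.2 cos 40.0° = 38.46 m/s is unchanged throughout.
For the vertical component, v_y² = v_y0² + 2 g h = (32.27)² + 2×9.81×22.2 = 1477, so |v_y| = 38.43 m/s.
Impact speed = √(v_x² + v_y²) = √(1479 + 1477) = 54.4 m/s.

54.4 m/s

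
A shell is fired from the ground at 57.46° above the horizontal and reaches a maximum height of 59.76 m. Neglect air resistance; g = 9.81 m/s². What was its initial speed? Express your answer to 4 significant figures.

At maximum height v_y = 0, so (v₀ sin θ)² = 2 g H.
v₀ sin 57.46° = √(2 × 9.81 × 59.76) = 34.242 m/s.
v₀ = 34.242 / sin 57.46° = 34.242 / 0.8430 = 40.62 m/s.

40.62 m/s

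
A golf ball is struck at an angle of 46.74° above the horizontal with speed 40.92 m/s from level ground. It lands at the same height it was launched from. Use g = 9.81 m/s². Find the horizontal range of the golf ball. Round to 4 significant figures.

170.4 m

For level ground, R = v₀² sin(2θ) / g.
sin(2 × 46.74°) = sin 93.480° = 0.9982.
R = (40.92)² × 0.9982 / 9.81 = 170.4 m.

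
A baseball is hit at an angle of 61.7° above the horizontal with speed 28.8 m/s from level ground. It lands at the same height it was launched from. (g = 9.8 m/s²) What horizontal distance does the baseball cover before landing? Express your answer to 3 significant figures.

Components: v_x = 28.8 cos 61.7° = 13.65 m/s, v_y = 28.8 sin 61.7° = 25.36 m/s.
Time of flight (same landing height): t = 2 v_y / g = 2 × 25.36 / 9.8 = 5.176 s.
Range: R = v_x · t = 13.65 × 5.176 = 70.7 m.

70.7 m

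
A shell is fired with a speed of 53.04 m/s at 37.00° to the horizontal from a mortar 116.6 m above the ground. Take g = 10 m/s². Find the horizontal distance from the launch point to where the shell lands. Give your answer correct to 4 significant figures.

Components: v_x = 53.04 cos 37.00° = 42.360 m/s, v_y = 53.04 sin 37.00° = 31.920 m/s.
Vertical: 0 = 116.6 + 31.920 t − ½(10) t² ⇒ 5.000 t² − 31.920 t − 116.6 = 0.
t = [31.920 + √(1018.9 + 2332.0)] / 10.00 = 8.9807 s.
Horizontal: R = v_x · t = 42.360 × 8.9807 = 380.4 m.

380.4 m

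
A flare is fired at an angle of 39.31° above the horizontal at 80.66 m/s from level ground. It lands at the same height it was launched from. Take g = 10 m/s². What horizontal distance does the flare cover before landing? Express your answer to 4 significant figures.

637.8 m

Components: v_x = 80.66 cos 39.31° = 62.409 m/s, v_y = 80.66 sin 39.31° = 51.099 m/s.
Time of flight (same landing height): t = 2 v_y / g = 2 × 51.099 / 10 = 10.220 s.
Range: R = v_x · t = 62.409 × 10.220 = 637.8 m.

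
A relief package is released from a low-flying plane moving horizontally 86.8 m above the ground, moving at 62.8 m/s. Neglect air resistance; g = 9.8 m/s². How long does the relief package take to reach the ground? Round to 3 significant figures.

The horizontal speed doesn't affect the fall. With v_y0 = 0, h = ½ g t².
t = √(2 × 86.8 / 9.8) = √17.71 = 4.21 s.

4.21 s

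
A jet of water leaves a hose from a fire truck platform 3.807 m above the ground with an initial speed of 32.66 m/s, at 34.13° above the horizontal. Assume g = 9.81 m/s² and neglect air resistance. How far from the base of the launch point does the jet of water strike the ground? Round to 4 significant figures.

106.3 m

Components: v_x = 32.66 cos 34.13° = 27.035 m/s, v_y = 32.66 sin 34.13° = 18.325 m/s.
Vertical: 0 = 3.807 + 18.325 t − ½(9.81) t² ⇒ 4.905 t² − 18.325 t − 3.807 = 0.
t = [18.325 + √(335.81 + 74.693)] / 9.810 = 3.9333 s.
Horizontal: R = v_x · t = 27.035 × 3.9333 = 106.3 m.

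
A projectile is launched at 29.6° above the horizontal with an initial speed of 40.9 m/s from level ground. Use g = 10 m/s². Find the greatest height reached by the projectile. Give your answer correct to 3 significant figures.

Vertical component of launch velocity: v_y = 40.9 sin 29.6° = 20.20 m/s.
At the highest point the vertical velocity is zero, so v_y² = 2 g h_max.
h_max = (20.20)² / (2 × 10) = 408.0 / 20.00 = 20.4 m.

20.4 m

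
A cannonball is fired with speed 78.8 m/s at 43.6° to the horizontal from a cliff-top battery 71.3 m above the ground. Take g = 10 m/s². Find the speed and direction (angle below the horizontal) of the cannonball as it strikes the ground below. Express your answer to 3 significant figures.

v_x = 78.8 cos 43.6° = 57.06 m/s (constant).
|v_y| at impact = √((54.34)² + 2×10×71.3) = 66.17 m/s.
Speed = √(57.06² + 66.17²) = 87.4 m/s; angle = arctan(66.17/57.06) = 49.2° below horizontal.

87.4 m/s at 49.2° below the horizontal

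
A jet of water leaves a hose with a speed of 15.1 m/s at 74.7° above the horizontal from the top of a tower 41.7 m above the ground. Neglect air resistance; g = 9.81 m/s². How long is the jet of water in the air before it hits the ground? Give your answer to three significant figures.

4.76 s

Vertical component: v_y = 15.1 sin 74.7° = 14.56 m/s.
Taking up as positive with launch at y = 41.7 m, landing at y = 0: 0 = 41.7 + 14.56 t − ½(9.81) t².
Solving 4.905 t² − 14.56 t − 41.7 = 0 gives t = [14.56 + √(14.56² + 4·4.905·41.7)] / 9.810 = 4.76 s.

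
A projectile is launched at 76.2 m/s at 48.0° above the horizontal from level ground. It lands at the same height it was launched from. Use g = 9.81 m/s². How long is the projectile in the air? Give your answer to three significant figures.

Vertical component: v_y = 76.2 sin 48.0° = 56.63 m/s.
For a projectile landing at launch height, time of flight is t = 2 v_y / g = 2 × 56.63 / 9.81 = 11.5 s.

11.5 s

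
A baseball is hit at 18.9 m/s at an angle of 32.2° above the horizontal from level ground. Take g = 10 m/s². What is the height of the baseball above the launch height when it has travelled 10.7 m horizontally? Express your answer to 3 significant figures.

4.50 m

v_x = 18.9 cos 32.2° = 15.99 m/s, v_y0 = 18.9 sin 32.2° = 10.07 m/s.
Time to reach x = 10.7 m: t = x / v_x = 10.7 / 15.99 = 0.6692 s.
y = v_y0 t − ½ g t² = 10.07×0.6692 − 5.000×0.6692² = 4.50 m.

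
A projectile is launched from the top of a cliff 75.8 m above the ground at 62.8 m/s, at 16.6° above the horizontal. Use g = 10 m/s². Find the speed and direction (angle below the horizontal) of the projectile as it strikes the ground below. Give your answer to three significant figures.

73.9 m/s at 35.5° below the horizontal

v_x = 62.8 cos 16.6° = 60.18 m/s (constant).
|v_y| at impact = √((17.94)² + 2×10×75.8) = 42.87 m/s.
Speed = √(60.18² + 42.87²) = 73.9 m/s; angle = arctan(42.87/60.18) = 35.5° below horizontal.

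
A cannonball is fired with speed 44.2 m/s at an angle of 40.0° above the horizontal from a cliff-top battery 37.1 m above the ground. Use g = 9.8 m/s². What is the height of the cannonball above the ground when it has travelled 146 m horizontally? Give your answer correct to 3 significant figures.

68.5 m

v_x = 44.2 cos 40.0° = 33.86 m/s, v_y0 = 44.2 sin 40.0° = 28.41 m/s.
Time to reach x = 146 m: t = x / v_x = 146 / 33.86 = 4.312 s.
y = 37.1 + v_y0 t − ½ g t² = 37.1 + 28.41×4.312 − 4.900×4.312² = 68.5 m.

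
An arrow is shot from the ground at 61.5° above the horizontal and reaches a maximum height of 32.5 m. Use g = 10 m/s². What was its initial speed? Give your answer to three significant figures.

At maximum height v_y = 0, so (v₀ sin θ)² = 2 g H.
v₀ sin 61.5° = √(2 × 10 × 32.5) = 25.50 m/s.
v₀ = 25.50 / sin 61.5° = 25.50 / 0.8788 = 29.0 m/s.

29.0 m/s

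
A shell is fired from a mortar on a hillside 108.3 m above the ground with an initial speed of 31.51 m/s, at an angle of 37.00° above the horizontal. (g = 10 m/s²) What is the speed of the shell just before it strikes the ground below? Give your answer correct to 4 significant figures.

v_x = 31.51 cos 37.00° = 25.165 m/s is unchanged throughout.
For the vertical component, v_y² = v_y0² + 2 g h = (18.963)² + 2×10×108.3 = 2525.6, so |v_y| = 50.255 m/s.
Impact speed = √(v_x² + v_y²) = √(633.28 + 2525.6) = 56.20 m/s.

56.20 m/s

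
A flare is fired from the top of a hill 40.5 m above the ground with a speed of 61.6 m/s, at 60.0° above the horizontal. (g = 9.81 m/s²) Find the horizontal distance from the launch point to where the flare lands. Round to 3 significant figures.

357 m

Components: v_x = 61.6 cos 60.0° = 30.80 m/s, v_y = 61.6 sin 60.0° = 53.35 m/s.
Vertical: 0 = 40.5 + 53.35 t − ½(9.81) t² ⇒ 4.905 t² − 53.35 t − 40.5 = 0.
t = [53.35 + √(2846 + 794.6)] / 9.810 = 11.59 s.
Horizontal: R = v_x · t = 30.80 × 11.59 = 357 m.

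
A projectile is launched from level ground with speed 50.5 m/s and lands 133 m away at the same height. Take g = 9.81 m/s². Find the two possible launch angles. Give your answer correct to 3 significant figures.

Level-ground range: R = v₀² sin(2θ)/g ⇒ sin 2θ = R g / v₀² = 133×9.81/50.5² = 0.5116.
2θ = arcsin(0.5116) = 30.77° or 180° − 30.77° = 149.23°.
So θ = 15.4° or θ = 74.6°.

15.4° and 74.6°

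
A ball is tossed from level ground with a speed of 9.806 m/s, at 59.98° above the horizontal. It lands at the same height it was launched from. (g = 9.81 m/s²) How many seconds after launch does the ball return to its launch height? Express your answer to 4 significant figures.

Vertical component: v_y = 9.806 sin 59.98° = 8.4905 m/s.
For a projectile landing at launch height, time of flight is t = 2 v_y / g = 2 × 8.4905 / 9.81 = 1.731 s.

1.731 s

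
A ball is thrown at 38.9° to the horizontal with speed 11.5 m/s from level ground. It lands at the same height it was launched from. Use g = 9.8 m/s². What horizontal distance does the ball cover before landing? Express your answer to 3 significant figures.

For level ground, R = v₀² sin(2θ) / g.
sin(2 × 38.9°) = sin 77.80° = 0.9774.
R = (11.5)² × 0.9774 / 9.8 = 13.2 m.

13.2 m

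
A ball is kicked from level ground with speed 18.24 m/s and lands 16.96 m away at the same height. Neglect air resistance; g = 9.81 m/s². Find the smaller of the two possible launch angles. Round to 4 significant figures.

Level-ground range: R = v₀² sin(2θ)/g ⇒ sin 2θ = R g / v₀² = 16.96×9.81/18.24² = 0.5001.
2θ = arcsin(0.5001) = 30.007° or 180° − 30.007° = 149.993°.
So θ = 15.00° or θ = 75.00°.

15.00°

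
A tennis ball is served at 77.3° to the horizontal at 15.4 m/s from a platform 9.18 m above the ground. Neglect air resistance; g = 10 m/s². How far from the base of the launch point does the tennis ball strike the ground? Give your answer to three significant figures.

11.9 m

Components: v_x = 15.4 cos 77.3° = 3.386 m/s, v_y = 15.4 sin 77.3° = 15.02 m/s.
Vertical: 0 = 9.18 + 15.02 t − ½(10) t² ⇒ 5.000 t² − 15.02 t − 9.18 = 0.
t = [15.02 + √(225.6 + 183.6)] / 10.00 = 3.525 s.
Horizontal: R = v_x · t = 3.386 × 3.525 = 11.9 m.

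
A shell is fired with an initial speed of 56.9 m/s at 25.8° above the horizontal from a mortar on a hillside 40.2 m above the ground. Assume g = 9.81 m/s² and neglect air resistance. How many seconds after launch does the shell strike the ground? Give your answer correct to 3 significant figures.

Vertical component: v_y = 56.9 sin 25.8° = 24.76 m/s.
Taking up as positive with launch at y = 40.2 m, landing at y = 0: 0 = 40.2 + 24.76 t − ½(9.81) t².
Solving 4.905 t² − 24.76 t − 40.2 = 0 gives t = [24.76 + √(24.76² + 4·4.905·40.2)] / 9.810 = 6.34 s.

6.34 s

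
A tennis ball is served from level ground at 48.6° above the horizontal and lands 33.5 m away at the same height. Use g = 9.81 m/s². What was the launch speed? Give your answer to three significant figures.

18.2 m/s

On level ground, R = v₀² sin(2θ) / g, so v₀ = √(R g / sin 2θ).
sin(2 × 48.6°) = 0.9921.
v₀ = √(33.5 × 9.81 / 0.9921) = √331.3 = 18.2 m/s.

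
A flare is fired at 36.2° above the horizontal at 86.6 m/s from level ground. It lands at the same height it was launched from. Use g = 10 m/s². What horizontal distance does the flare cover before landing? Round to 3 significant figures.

715 m

Components: v_x = 86.6 cos 36.2° = 69.88 m/s, v_y = 86.6 sin 36.2° = 51.15 m/s.
Time of flight (same landing height): t = 2 v_y / g = 2 × 51.15 / 10 = 10.23 s.
Range: R = v_x · t = 69.88 × 10.23 = 715 m.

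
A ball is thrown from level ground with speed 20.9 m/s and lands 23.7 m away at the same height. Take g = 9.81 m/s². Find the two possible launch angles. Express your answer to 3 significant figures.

Level-ground range: R = v₀² sin(2θ)/g ⇒ sin 2θ = R g / v₀² = 23.7×9.81/20.9² = 0.5323.
2θ = arcsin(0.5323) = 32.16° or 180° − 32.16° = 147.84°.
So θ = 16.1° or θ = 73.9°.

16.1° and 73.9°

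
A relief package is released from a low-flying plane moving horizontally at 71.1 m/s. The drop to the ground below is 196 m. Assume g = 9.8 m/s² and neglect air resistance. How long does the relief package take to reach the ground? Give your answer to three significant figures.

The horizontal speed doesn't affect the fall. With v_y0 = 0, h = ½ g t².
t = √(2 × 196 / 9.8) = √40.00 = 6.32 s.

6.32 s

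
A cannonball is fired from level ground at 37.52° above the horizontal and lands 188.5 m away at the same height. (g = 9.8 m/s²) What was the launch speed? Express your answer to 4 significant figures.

On level ground, R = v₀² sin(2θ) / g, so v₀ = √(R g / sin 2θ).
sin(2 × 37.52°) = 0.9661.
v₀ = √(188.5 × 9.8 / 0.9661) = √1912.1 = 43.73 m/s.

43.73 m/s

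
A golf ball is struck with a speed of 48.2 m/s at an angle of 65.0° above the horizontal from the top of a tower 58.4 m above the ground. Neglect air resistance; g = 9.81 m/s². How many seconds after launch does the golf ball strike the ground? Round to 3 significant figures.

Vertical component: v_y = 48.2 sin 65.0° = 43.68 m/s.
Taking up as positive with launch at y = 58.4 m, landing at y = 0: 0 = 58.4 + 43.68 t − ½(9.81) t².
Solving 4.905 t² − 43.68 t − 58.4 = 0 gives t = [43.68 + √(43.68² + 4·4.905·58.4)] / 9.810 = 10.1 s.

10.1 s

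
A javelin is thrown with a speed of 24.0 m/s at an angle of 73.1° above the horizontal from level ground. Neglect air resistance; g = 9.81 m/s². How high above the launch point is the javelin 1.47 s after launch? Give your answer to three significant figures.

v_y0 = 24.0 sin 73.1° = 22.96 m/s.
y(t) = v_y0 t − ½ g t² = 22.96×1.47 − 4.905×1.47² = 23.2 m.

23.2 m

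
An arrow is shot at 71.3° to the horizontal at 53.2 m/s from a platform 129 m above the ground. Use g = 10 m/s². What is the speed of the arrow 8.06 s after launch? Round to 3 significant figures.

v_x = 53.2 cos 71.3° = 17.06 m/s (constant).
v_y(t) = 53.2 sin 71.3° − g t = 50.39 − 10 × 8.06 = -30.21 m/s.
Speed = √(v_x² + v_y²) = √(291.0 + 912.6) = 34.7 m/s.

34.7 m/s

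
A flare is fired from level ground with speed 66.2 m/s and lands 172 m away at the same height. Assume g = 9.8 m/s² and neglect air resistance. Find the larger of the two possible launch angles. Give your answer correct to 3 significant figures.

Level-ground range: R = v₀² sin(2θ)/g ⇒ sin 2θ = R g / v₀² = 172×9.8/66.2² = 0.3846.
2θ = arcsin(0.3846) = 22.62° or 180° − 22.62° = 157.38°.
So θ = 11.3° or θ = 78.7°.

78.7°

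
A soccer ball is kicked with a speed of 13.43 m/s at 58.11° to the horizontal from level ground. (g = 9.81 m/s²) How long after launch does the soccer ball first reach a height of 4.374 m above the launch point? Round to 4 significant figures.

v_y0 = 13.43 sin 58.11° = 11.403 m/s.
Set y = v_y0 t − ½ g t² = 4.374: 4.905 t² − 11.403 t + 4.374 = 0.
t = [11.403 ± √(130.03 − 85.818)] / 9.81 = (11.403 ± 6.6492) / 9.81, giving t = 0.4846 s or t = 1.840 s.
The soccer ball is on the way up at the first time, so t = 0.4846 s.

0.4846 s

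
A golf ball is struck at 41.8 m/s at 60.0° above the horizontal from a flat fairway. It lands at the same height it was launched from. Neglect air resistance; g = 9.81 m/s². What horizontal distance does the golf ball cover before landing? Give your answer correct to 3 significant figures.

154 m

For level ground, R = v₀² sin(2θ) / g.
sin(2 × 60.0°) = sin 120.0° = 0.8660.
R = (41.8)² × 0.8660 / 9.81 = 154 m.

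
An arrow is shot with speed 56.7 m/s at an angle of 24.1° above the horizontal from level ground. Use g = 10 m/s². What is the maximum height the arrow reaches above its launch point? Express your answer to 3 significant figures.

Vertical component of launch velocity: v_y = 56.7 sin 24.1° = 23.15 m/s.
At the highest point the vertical velocity is zero, so v_y² = 2 g h_max.
h_max = (23.15)² / (2 × 10) = 535.9 / 20.00 = 26.8 m.

26.8 m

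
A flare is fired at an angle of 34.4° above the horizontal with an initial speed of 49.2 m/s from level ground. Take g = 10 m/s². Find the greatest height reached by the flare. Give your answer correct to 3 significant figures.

38.6 m

Vertical component of launch velocity: v_y = 49.2 sin 34.4° = 27.80 m/s.
At the highest point the vertical velocity is zero, so v_y² = 2 g h_max.
h_max = (27.80)² / (2 × 10) = 772.8 / 20.00 = 38.6 m.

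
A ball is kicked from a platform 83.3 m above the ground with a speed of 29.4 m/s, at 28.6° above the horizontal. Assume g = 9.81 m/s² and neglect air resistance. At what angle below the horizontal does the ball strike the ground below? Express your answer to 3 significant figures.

58.9°

v_x = 29.4 cos 28.6° = 25.81 m/s.
At impact |v_y| = √(v_y0² + 2 g h) = √(14.07² + 2×9.81×83.3) = 42.81 m/s.
Angle below horizontal = arctan(|v_y| / v_x) = arctan(42.81 / 25.81) = 58.9°.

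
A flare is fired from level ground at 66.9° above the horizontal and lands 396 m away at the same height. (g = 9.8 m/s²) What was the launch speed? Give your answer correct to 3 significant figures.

On level ground, R = v₀² sin(2θ) / g, so v₀ = √(R g / sin 2θ).
sin(2 × 66.9°) = 0.7218.
v₀ = √(396 × 9.8 / 0.7218) = √5377 = 73.3 m/s.

73.3 m/s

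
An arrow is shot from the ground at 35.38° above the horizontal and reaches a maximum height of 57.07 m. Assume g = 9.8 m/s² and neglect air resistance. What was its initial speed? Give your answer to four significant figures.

At maximum height v_y = 0, so (v₀ sin θ)² = 2 g H.
v₀ sin 35.38° = √(2 × 9.8 × 57.07) = 33.445 m/s.
v₀ = 33.445 / sin 35.38° = 33.445 / 0.5790 = 57.76 m/s.

57.76 m/s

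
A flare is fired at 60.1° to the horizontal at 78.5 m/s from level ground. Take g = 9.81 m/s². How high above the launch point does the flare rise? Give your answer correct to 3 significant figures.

236 m

Vertical component of launch velocity: v_y = 78.5 sin 60.1° = 68.05 m/s.
At the highest point the vertical velocity is zero, so v_y² = 2 g h_max.
h_max = (68.05)² / (2 × 9.81) = 4631 / 19.62 = 236 m.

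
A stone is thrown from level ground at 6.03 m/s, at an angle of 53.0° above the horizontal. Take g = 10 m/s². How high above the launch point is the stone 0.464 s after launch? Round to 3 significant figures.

1.16 m

v_y0 = 6.03 sin 53.0° = 4.816 m/s.
y(t) = v_y0 t − ½ g t² = 4.816×0.464 − 5.000×0.464² = 1.16 m.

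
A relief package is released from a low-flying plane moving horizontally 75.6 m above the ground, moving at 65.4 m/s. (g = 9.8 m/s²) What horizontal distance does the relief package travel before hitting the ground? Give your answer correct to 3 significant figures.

257 m

Initial vertical velocity is zero, so the fall time comes from h = ½ g t²: t = √(2 × 75.6 / 9.8) = 3.928 s.
Horizontal motion is uniform at 65.4 m/s, so x = 65.4 × 3.928 = 257 m.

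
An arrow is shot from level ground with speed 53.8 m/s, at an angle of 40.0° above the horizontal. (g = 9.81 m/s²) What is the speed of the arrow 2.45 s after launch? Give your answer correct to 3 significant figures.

42.5 m/s

v_x = 53.8 cos 40.0° = 41.21 m/s (constant).
v_y(t) = 53.8 sin 40.0° − g t = 34.58 − 9.81 × 2.45 = 10.55 m/s.
Speed = √(v_x² + v_y²) = √(1698 + 111.3) = 42.5 m/s.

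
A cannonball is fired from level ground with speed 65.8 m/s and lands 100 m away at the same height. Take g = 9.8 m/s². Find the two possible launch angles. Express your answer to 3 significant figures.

Level-ground range: R = v₀² sin(2θ)/g ⇒ sin 2θ = R g / v₀² = 100×9.8/65.8² = 0.2263.
2θ = arcsin(0.2263) = 13.08° or 180° − 13.08° = 166.92°.
So θ = 6.54° or θ = 83.5°.

6.54° and 83.5°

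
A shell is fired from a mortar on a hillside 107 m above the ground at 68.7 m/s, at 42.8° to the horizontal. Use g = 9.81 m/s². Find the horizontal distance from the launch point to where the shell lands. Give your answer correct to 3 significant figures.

Components: v_x = 68.7 cos 42.8° = 50.41 m/s, v_y = 68.7 sin 42.8° = 46.68 m/s.
Vertical: 0 = 107 + 46.68 t − ½(9.81) t² ⇒ 4.905 t² − 46.68 t − 107 = 0.
t = [46.68 + √(2179 + 2099)] / 9.810 = 11.43 s.
Horizontal: R = v_x · t = 50.41 × 11.43 = 576 m.

576 m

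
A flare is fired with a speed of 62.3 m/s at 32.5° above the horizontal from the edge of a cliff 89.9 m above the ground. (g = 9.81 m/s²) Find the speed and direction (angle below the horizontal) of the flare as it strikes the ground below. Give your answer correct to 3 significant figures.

75.1 m/s at 45.6° below the horizontal

v_x = 62.3 cos 32.5° = 52.54 m/s (constant).
|v_y| at impact = √((33.47)² + 2×9.81×89.9) = 53.70 m/s.
Speed = √(52.54² + 53.70²) = 75.1 m/s; angle = arctan(53.70/52.54) = 45.6° below horizontal.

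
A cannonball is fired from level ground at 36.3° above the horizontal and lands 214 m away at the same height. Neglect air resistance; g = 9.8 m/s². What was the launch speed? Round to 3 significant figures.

46.9 m/s

On level ground, R = v₀² sin(2θ) / g, so v₀ = √(R g / sin 2θ).
sin(2 × 36.3°) = 0.9542.
v₀ = √(214 × 9.8 / 0.9542) = √2198 = 46.9 m/s.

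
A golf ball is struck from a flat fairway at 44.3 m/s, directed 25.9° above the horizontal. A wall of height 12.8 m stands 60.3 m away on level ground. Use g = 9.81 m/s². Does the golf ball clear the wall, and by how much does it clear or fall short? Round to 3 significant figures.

v_x = 44.3 cos 25.9° = 39.85 m/s; v_y0 = 44.3 sin 25.9° = 19.35 m/s.
Time to reach the wall: t = 60.3 / 39.85 = 1.513 s.
Height at that point: y = 19.35×1.513 − 4.905×1.513² = 18.05 m.
That is 18.05 − 12.8 = 5.25 m above the top of the wall, so the golf ball clears it.

Yes — it clears the wall by 5.25 m.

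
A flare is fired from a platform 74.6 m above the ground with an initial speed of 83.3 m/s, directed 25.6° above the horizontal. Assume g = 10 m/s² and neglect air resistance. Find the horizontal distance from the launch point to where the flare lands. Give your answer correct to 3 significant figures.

667 m

Components: v_x = 83.3 cos 25.6° = 75.12 m/s, v_y = 83.3 sin 25.6° = 35.99 m/s.
Vertical: 0 = 74.6 + 35.99 t − ½(10) t² ⇒ 5.000 t² − 35.99 t − 74.6 = 0.
t = [35.99 + √(1295 + 1492)] / 10.00 = 8.878 s.
Horizontal: R = v_x · t = 75.12 × 8.878 = 667 m.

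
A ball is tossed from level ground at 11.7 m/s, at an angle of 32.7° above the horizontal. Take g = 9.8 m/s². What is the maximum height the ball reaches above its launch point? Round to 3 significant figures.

2.04 m

Vertical component of launch velocity: v_y = 11.7 sin 32.7° = 6.321 m/s.
At the highest point the vertical velocity is zero, so v_y² = 2 g h_max.
h_max = (6.321)² / (2 × 9.8) = 39.96 / 19.60 = 2.04 m.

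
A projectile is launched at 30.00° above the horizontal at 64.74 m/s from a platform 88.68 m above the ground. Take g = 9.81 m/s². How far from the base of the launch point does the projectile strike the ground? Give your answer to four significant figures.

Components: v_x = 64.74 cos 30.00° = 56.066 m/s, v_y = 64.74 sin 30.00° = 32.370 m/s.
Vertical: 0 = 88.68 + 32.370 t − ½(9.81) t² ⇒ 4.905 t² − 32.370 t − 88.68 = 0.
t = [32.370 + √(1047.8 + 1739.9)] / 9.810 = 8.6818 s.
Horizontal: R = v_x · t = 56.066 × 8.6818 = 486.8 m.

486.8 m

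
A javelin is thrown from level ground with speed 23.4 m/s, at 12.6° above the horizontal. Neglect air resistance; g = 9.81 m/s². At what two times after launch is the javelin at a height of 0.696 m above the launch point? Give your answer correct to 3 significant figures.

v_y0 = 23.4 sin 12.6° = 5.105 m/s.
Set y = v_y0 t − ½ g t² = 0.696: 4.905 t² − 5.105 t + 0.696 = 0.
t = [5.105 ± √(26.06 − 13.66)] / 9.81 = (5.105 ± 3.521) / 9.81, giving t = 0.161 s or t = 0.879 s.
So the javelin is at 0.696 m at t = 0.161 s (rising) and t = 0.879 s (falling).

0.161 s and 0.879 s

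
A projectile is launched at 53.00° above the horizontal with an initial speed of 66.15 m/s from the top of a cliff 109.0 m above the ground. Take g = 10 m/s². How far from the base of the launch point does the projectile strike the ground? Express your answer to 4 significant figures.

Components: v_x = 66.15 cos 53.00° = 39.810 m/s, v_y = 66.15 sin 53.00° = 52.830 m/s.
Vertical: 0 = 109.0 + 52.830 t − ½(10) t² ⇒ 5.000 t² − 52.830 t − 109.0 = 0.
t = [52.830 + √(2791.0 + 2180.0)] / 10.00 = 12.334 s.
Horizontal: R = v_x · t = 39.810 × 12.334 = 491.0 m.

491.0 m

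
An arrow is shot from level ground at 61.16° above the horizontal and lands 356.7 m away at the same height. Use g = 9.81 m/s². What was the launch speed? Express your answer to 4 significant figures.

64.35 m/s

On level ground, R = v₀² sin(2θ) / g, so v₀ = √(R g / sin 2θ).
sin(2 × 61.16°) = 0.8451.
v₀ = √(356.7 × 9.81 / 0.8451) = √4140.6 = 64.35 m/s.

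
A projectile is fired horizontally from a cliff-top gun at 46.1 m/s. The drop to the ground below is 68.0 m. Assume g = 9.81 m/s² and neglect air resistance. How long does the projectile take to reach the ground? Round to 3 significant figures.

3.72 s

The horizontal speed doesn't affect the fall. With v_y0 = 0, h = ½ g t².
t = √(2 × 68.0 / 9.81) = √13.86 = 3.72 s.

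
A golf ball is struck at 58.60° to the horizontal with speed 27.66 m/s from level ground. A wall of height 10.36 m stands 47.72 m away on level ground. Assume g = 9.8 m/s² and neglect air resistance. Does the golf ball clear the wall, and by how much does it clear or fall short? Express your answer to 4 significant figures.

v_x = 27.66 cos 58.60° = 14.411 m/s; v_y0 = 27.66 sin 58.60° = 23.609 m/s.
Time to reach the wall: t = 47.72 / 14.411 = 3.3114 s.
Height at that point: y = 23.609×3.3114 − 4.900×3.3114² = 24.449 m.
That is 24.449 − 10.36 = 14.09 m above the top of the wall, so the golf ball clears it.

Yes — it clears the wall by 14.09 m.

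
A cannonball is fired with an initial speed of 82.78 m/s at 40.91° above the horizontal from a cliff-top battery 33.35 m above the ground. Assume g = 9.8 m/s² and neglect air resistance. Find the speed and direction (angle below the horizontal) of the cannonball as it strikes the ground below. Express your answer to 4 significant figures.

v_x = 82.78 cos 40.91° = 62.560 m/s (constant).
|v_y| at impact = √((54.210)² + 2×9.8×33.35) = 59.937 m/s.
Speed = √(62.560² + 59.937²) = 86.64 m/s; angle = arctan(59.937/62.560) = 43.77° below horizontal.

86.64 m/s at 43.77° below the horizontal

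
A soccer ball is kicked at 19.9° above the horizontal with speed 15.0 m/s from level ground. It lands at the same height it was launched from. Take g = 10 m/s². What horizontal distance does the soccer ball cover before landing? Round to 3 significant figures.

Components: v_x = 15.0 cos 19.9° = 14.10 m/s, v_y = 15.0 sin 19.9° = 5.106 m/s.
Time of flight (same landing height): t = 2 v_y / g = 2 × 5.106 / 10 = 1.021 s.
Range: R = v_x · t = 14.10 × 1.021 = 14.4 m.

14.4 m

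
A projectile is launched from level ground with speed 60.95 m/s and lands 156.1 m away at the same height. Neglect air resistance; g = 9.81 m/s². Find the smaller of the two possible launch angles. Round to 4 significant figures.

12.17°

Level-ground range: R = v₀² sin(2θ)/g ⇒ sin 2θ = R g / v₀² = 156.1×9.81/60.95² = 0.4122.
2θ = arcsin(0.4122) = 24.343° or 180° − 24.343° = 155.657°.
So θ = 12.17° or θ = 77.83°.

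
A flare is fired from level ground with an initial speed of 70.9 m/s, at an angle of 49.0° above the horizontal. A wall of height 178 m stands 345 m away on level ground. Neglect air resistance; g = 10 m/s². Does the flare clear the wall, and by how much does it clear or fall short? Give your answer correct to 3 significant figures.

v_x = 70.9 cos 49.0° = 46.51 m/s; v_y0 = 70.9 sin 49.0° = 53.51 m/s.
Time to reach the wall: t = 345 / 46.51 = 7.418 s.
Height at that point: y = 53.51×7.418 − 5.000×7.418² = 121.8 m.
That is 178 − 121.8 = 56.2 m below the top of the wall, so the flare does not clear it.

No — it falls 56.2 m short of clearing the wall.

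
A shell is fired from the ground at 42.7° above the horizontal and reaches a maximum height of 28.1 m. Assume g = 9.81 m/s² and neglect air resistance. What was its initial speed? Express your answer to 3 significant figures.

At maximum height v_y = 0, so (v₀ sin θ)² = 2 g H.
v₀ sin 42.7° = √(2 × 9.81 × 28.1) = 23.48 m/s.
v₀ = 23.48 / sin 42.7° = 23.48 / 0.6782 = 34.6 m/s.

34.6 m/s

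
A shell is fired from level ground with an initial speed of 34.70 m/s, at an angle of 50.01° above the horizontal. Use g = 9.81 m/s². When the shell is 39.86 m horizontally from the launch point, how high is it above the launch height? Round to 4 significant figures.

v_x = 34.70 cos 50.01° = 22.300 m/s, v_y0 = 34.70 sin 50.01° = 26.586 m/s.
Time to reach x = 39.86 m: t = x / v_x = 39.86 / 22.300 = 1.7874 s.
y = v_y0 t − ½ g t² = 26.586×1.7874 − 4.905×1.7874² = 31.85 m.

31.85 m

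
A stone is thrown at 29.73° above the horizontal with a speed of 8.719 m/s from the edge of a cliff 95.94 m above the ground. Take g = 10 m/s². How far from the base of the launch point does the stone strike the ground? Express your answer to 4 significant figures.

36.60 m

Components: v_x = 8.719 cos 29.73° = 7.5713 m/s, v_y = 8.719 sin 29.73° = 4.3239 m/s.
Vertical: 0 = 95.94 + 4.3239 t − ½(10) t² ⇒ 5.000 t² − 4.3239 t − 95.94 = 0.
t = [4.3239 + √(18.696 + 1918.8)] / 10.00 = 4.8341 s.
Horizontal: R = v_x · t = 7.5713 × 4.8341 = 36.60 m.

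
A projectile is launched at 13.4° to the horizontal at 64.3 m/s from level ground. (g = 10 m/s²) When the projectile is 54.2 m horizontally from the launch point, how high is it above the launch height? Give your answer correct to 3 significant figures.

v_x = 64.3 cos 13.4° = 62.55 m/s, v_y0 = 64.3 sin 13.4° = 14.90 m/s.
Time to reach x = 54.2 m: t = x / v_x = 54.2 / 62.55 = 0.8665 s.
y = v_y0 t − ½ g t² = 14.90×0.8665 − 5.000×0.8665² = 9.16 m.

9.16 m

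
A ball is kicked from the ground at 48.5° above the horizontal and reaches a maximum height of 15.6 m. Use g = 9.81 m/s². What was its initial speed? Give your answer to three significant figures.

At maximum height v_y = 0, so (v₀ sin θ)² = 2 g H.
v₀ sin 48.5° = √(2 × 9.81 × 15.6) = 17.49 m/s.
v₀ = 17.49 / sin 48.5° = 17.49 / 0.7490 = 23.4 m/s.

23.4 m/s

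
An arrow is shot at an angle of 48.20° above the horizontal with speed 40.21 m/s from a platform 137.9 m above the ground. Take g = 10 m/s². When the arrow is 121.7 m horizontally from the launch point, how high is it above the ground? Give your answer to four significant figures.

170.9 m

v_x = 40.21 cos 48.20° = 26.801 m/s, v_y0 = 40.21 sin 48.20° = 29.976 m/s.
Time to reach x = 121.7 m: t = x / v_x = 121.7 / 26.801 = 4.5409 s.
y = 137.9 + v_y0 t − ½ g t² = 137.9 + 29.976×4.5409 − 5.000×4.5409² = 170.9 m.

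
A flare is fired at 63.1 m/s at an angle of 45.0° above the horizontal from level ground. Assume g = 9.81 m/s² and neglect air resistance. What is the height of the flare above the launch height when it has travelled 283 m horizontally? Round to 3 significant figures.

85.7 m

v_x = 63.1 cos 45.0° = 44.62 m/s, v_y0 = 63.1 sin 45.0° = 44.62 m/s.
Time to reach x = 283 m: t = x / v_x = 283 / 44.62 = 6.342 s.
y = v_y0 t − ½ g t² = 44.62×6.342 − 4.905×6.342² = 85.7 m.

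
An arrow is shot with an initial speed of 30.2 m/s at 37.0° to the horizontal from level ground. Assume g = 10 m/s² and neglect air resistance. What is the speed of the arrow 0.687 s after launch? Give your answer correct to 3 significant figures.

26.6 m/s

v_x = 30.2 cos 37.0° = 24.12 m/s (constant).
v_y(t) = 30.2 sin 37.0° − g t = 18.17 − 10 × 0.687 = 11.30 m/s.
Speed = √(v_x² + v_y²) = √(581.8 + 127.7) = 26.6 m/s.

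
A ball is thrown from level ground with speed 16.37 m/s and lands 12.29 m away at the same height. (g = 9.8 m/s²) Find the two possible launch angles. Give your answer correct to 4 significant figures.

Level-ground range: R = v₀² sin(2θ)/g ⇒ sin 2θ = R g / v₀² = 12.29×9.8/16.37² = 0.4494.
2θ = arcsin(0.4494) = 26.705° or 180° − 26.705° = 153.295°.
So θ = 13.35° or θ = 76.65°.

13.35° and 76.65°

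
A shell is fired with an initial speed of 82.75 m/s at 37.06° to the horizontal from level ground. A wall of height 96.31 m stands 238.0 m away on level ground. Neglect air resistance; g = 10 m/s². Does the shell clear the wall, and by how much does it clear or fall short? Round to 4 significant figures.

Yes — it clears the wall by 18.48 m.

v_x = 82.75 cos 37.06° = 66.035 m/s; v_y0 = 82.75 sin 37.06° = 49.869 m/s.
Time to reach the wall: t = 238.0 / 66.035 = 3.6041 s.
Height at that point: y = 49.869×3.6041 − 5.000×3.6041² = 114.79 m.
That is 114.79 − 96.31 = 18.48 m above the top of the wall, so the shell clears it.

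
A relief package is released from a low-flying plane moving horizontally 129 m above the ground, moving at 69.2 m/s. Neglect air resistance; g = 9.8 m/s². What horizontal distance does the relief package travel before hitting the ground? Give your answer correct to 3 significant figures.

Initial vertical velocity is zero, so the fall time comes from h = ½ g t²: t = √(2 × 129 / 9.8) = 5.131 s.
Horizontal motion is uniform at 69.2 m/s, so x = 69.2 × 5.131 = 355 m.

355 m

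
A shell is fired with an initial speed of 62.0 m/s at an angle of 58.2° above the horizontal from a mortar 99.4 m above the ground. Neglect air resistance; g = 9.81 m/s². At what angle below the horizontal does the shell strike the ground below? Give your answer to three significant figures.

v_x = 62.0 cos 58.2° = 32.67 m/s.
At impact |v_y| = √(v_y0² + 2 g h) = √(52.69² + 2×9.81×99.4) = 68.75 m/s.
Angle below horizontal = arctan(|v_y| / v_x) = arctan(68.75 / 32.67) = 64.6°.

64.6°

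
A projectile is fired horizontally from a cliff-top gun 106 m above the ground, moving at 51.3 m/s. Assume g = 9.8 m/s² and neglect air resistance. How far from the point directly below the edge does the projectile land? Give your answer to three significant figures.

Initial vertical velocity is zero, so the fall time comes from h = ½ g t²: t = √(2 × 106 / 9.8) = 4.651 s.
Horizontal motion is uniform at 51.3 m/s, so x = 51.3 × 4.651 = 239 m.

239 m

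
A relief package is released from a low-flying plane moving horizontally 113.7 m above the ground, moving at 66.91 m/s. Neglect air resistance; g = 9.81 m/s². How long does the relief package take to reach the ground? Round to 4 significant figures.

The horizontal speed doesn't affect the fall. With v_y0 = 0, h = ½ g t².
t = √(2 × 113.7 / 9.81) = √23.180 = 4.815 s.

4.815 s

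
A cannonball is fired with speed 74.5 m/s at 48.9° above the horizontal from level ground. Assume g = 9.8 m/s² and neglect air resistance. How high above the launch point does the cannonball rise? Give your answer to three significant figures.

161 m

Vertical component of launch velocity: v_y = 74.5 sin 48.9° = 56.14 m/s.
At the highest point the vertical velocity is zero, so v_y² = 2 g h_max.
h_max = (56.14)² / (2 × 9.8) = 3152 / 19.60 = 161 m.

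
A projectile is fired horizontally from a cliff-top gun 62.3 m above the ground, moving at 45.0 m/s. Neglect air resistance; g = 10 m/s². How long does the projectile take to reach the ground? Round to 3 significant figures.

The horizontal speed doesn't affect the fall. With v_y0 = 0, h = ½ g t².
t = √(2 × 62.3 / 10) = √12.46 = 3.53 s.

3.53 s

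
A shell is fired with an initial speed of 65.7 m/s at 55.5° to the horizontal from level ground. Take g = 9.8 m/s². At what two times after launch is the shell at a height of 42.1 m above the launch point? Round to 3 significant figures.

v_y0 = 65.7 sin 55.5° = 54.15 m/s.
Set y = v_y0 t − ½ g t² = 42.1: 4.900 t² − 54.15 t + 42.1 = 0.
t = [54.15 ± √(2932 − 825.2)] / 9.8 = (54.15 ± 45.90) / 9.8, giving t = 0.842 s or t = 10.2 s.
So the shell is at 42.1 m at t = 0.842 s (rising) and t = 10.2 s (falling).

0.842 s and 10.2 s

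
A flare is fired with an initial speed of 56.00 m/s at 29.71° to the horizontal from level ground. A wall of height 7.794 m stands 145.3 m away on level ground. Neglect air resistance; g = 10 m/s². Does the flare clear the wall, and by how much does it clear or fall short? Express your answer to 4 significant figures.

v_x = 56.00 cos 29.71° = 48.639 m/s; v_y0 = 56.00 sin 29.71° = 27.754 m/s.
Time to reach the wall: t = 145.3 / 48.639 = 2.9873 s.
Height at that point: y = 27.754×2.9873 − 5.000×2.9873² = 38.290 m.
That is 38.290 − 7.794 = 30.50 m above the top of the wall, so the flare clears it.

Yes — it clears the wall by 30.50 m.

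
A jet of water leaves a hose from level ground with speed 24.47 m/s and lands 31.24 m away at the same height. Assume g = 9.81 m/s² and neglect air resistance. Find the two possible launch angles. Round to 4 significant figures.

15.39° and 74.61°

Level-ground range: R = v₀² sin(2θ)/g ⇒ sin 2θ = R g / v₀² = 31.24×9.81/24.47² = 0.5118.
2θ = arcsin(0.5118) = 30.784° or 180° − 30.784° = 149.216°.
So θ = 15.39° or θ = 74.61°.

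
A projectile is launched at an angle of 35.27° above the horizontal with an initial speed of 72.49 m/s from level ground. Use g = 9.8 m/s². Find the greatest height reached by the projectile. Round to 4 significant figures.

89.39 m

Vertical component of launch velocity: v_y = 72.49 sin 35.27° = 41.858 m/s.
At the highest point the vertical velocity is zero, so v_y² = 2 g h_max.
h_max = (41.858)² / (2 × 9.8) = 1752.1 / 19.60 = 89.39 m.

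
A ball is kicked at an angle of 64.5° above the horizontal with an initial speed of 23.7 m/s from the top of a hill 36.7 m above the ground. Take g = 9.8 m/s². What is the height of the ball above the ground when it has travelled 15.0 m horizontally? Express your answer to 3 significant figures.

57.6 m

v_x = 23.7 cos 64.5° = 10.20 m/s, v_y0 = 23.7 sin 64.5° = 21.39 m/s.
Time to reach x = 15.0 m: t = x / v_x = 15.0 / 10.20 = 1.471 s.
y = 36.7 + v_y0 t − ½ g t² = 36.7 + 21.39×1.471 − 4.900×1.471² = 57.6 m.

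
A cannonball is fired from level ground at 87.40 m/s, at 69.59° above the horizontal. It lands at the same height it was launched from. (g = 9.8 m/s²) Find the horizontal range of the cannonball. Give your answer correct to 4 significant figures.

509.5 m

For level ground, R = v₀² sin(2θ) / g.
sin(2 × 69.59°) = sin 139.18° = 0.6537.
R = (87.40)² × 0.6537 / 9.8 = 509.5 m.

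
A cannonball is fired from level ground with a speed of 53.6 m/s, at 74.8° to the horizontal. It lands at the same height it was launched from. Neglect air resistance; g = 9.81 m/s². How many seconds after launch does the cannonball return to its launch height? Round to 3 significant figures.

Vertical component: v_y = 53.6 sin 74.8° = 51.72 m/s.
For a projectile landing at launch height, time of flight is t = 2 v_y / g = 2 × 51.72 / 9.81 = 10.5 s.

10.5 s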